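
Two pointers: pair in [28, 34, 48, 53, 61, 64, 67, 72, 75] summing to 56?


lo=0(28)+hi=8(75)=103
lo=0(28)+hi=7(72)=100
lo=0(28)+hi=6(67)=95
lo=0(28)+hi=5(64)=92
lo=0(28)+hi=4(61)=89
lo=0(28)+hi=3(53)=81
lo=0(28)+hi=2(48)=76
lo=0(28)+hi=1(34)=62

No pair found


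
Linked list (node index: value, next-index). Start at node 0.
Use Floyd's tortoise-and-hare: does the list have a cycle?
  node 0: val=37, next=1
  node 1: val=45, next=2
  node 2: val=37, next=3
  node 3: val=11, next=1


Floyd's tortoise (slow, +1) and hare (fast, +2):
  init: slow=0, fast=0
  step 1: slow=1, fast=2
  step 2: slow=2, fast=1
  step 3: slow=3, fast=3
  slow == fast at node 3: cycle detected

Cycle: yes


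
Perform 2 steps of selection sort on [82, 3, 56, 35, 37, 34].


Initial: [82, 3, 56, 35, 37, 34]
Step 1: min=3 at 1
  Swap: [3, 82, 56, 35, 37, 34]
Step 2: min=34 at 5
  Swap: [3, 34, 56, 35, 37, 82]

After 2 steps: [3, 34, 56, 35, 37, 82]


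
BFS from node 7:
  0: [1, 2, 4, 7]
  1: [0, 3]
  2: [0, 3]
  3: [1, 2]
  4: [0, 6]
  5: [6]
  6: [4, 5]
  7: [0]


Visit 7, enqueue [0]
Visit 0, enqueue [1, 2, 4]
Visit 1, enqueue [3]
Visit 2, enqueue []
Visit 4, enqueue [6]
Visit 3, enqueue []
Visit 6, enqueue [5]
Visit 5, enqueue []

BFS order: [7, 0, 1, 2, 4, 3, 6, 5]


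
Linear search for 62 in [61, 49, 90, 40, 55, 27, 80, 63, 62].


i=0: 61!=62
i=1: 49!=62
i=2: 90!=62
i=3: 40!=62
i=4: 55!=62
i=5: 27!=62
i=6: 80!=62
i=7: 63!=62
i=8: 62==62 found!

Found at 8, 9 comps


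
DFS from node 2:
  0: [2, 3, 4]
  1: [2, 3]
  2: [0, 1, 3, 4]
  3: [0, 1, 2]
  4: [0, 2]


Visit 2, push [4, 3, 1, 0]
Visit 0, push [4, 3]
Visit 3, push [1]
Visit 1, push []
Visit 4, push []

DFS order: [2, 0, 3, 1, 4]


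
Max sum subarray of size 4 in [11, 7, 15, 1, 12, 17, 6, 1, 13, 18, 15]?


[0:4]: 34
[1:5]: 35
[2:6]: 45
[3:7]: 36
[4:8]: 36
[5:9]: 37
[6:10]: 38
[7:11]: 47

Max: 47 at [7:11]


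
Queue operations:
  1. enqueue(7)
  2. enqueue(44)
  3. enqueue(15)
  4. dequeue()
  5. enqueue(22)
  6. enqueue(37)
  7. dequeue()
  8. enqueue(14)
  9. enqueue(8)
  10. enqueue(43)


enqueue(7) -> [7]
enqueue(44) -> [7, 44]
enqueue(15) -> [7, 44, 15]
dequeue()->7, [44, 15]
enqueue(22) -> [44, 15, 22]
enqueue(37) -> [44, 15, 22, 37]
dequeue()->44, [15, 22, 37]
enqueue(14) -> [15, 22, 37, 14]
enqueue(8) -> [15, 22, 37, 14, 8]
enqueue(43) -> [15, 22, 37, 14, 8, 43]

Final queue: [15, 22, 37, 14, 8, 43]


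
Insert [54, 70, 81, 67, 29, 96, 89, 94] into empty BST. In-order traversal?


Insert 54: root
Insert 70: R from 54
Insert 81: R from 54 -> R from 70
Insert 67: R from 54 -> L from 70
Insert 29: L from 54
Insert 96: R from 54 -> R from 70 -> R from 81
Insert 89: R from 54 -> R from 70 -> R from 81 -> L from 96
Insert 94: R from 54 -> R from 70 -> R from 81 -> L from 96 -> R from 89

In-order: [29, 54, 67, 70, 81, 89, 94, 96]


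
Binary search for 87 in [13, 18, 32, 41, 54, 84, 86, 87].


Step 1: lo=0, hi=7, mid=3, val=41
Step 2: lo=4, hi=7, mid=5, val=84
Step 3: lo=6, hi=7, mid=6, val=86
Step 4: lo=7, hi=7, mid=7, val=87

Found at index 7


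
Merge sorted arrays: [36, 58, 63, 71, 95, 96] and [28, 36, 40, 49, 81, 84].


Take 28 from B
Take 36 from A
Take 36 from B
Take 40 from B
Take 49 from B
Take 58 from A
Take 63 from A
Take 71 from A
Take 81 from B
Take 84 from B

Merged: [28, 36, 36, 40, 49, 58, 63, 71, 81, 84, 95, 96]


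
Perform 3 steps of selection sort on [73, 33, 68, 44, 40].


Initial: [73, 33, 68, 44, 40]
Step 1: min=33 at 1
  Swap: [33, 73, 68, 44, 40]
Step 2: min=40 at 4
  Swap: [33, 40, 68, 44, 73]
Step 3: min=44 at 3
  Swap: [33, 40, 44, 68, 73]

After 3 steps: [33, 40, 44, 68, 73]


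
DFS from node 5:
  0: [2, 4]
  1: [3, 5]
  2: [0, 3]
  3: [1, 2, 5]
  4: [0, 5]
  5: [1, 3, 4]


Visit 5, push [4, 3, 1]
Visit 1, push [3]
Visit 3, push [2]
Visit 2, push [0]
Visit 0, push [4]
Visit 4, push []

DFS order: [5, 1, 3, 2, 0, 4]


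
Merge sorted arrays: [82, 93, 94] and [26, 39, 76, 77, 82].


Take 26 from B
Take 39 from B
Take 76 from B
Take 77 from B
Take 82 from A
Take 82 from B

Merged: [26, 39, 76, 77, 82, 82, 93, 94]


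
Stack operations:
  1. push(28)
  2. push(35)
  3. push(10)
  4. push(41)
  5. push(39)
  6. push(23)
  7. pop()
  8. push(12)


push(28) -> [28]
push(35) -> [28, 35]
push(10) -> [28, 35, 10]
push(41) -> [28, 35, 10, 41]
push(39) -> [28, 35, 10, 41, 39]
push(23) -> [28, 35, 10, 41, 39, 23]
pop()->23, [28, 35, 10, 41, 39]
push(12) -> [28, 35, 10, 41, 39, 12]

Final stack: [28, 35, 10, 41, 39, 12]


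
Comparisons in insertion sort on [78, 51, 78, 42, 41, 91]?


Algorithm: insertion sort
Input: [78, 51, 78, 42, 41, 91]
Sorted: [41, 42, 51, 78, 78, 91]

10


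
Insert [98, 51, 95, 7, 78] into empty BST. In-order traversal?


Insert 98: root
Insert 51: L from 98
Insert 95: L from 98 -> R from 51
Insert 7: L from 98 -> L from 51
Insert 78: L from 98 -> R from 51 -> L from 95

In-order: [7, 51, 78, 95, 98]


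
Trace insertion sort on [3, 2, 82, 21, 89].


Initial: [3, 2, 82, 21, 89]
Insert 2: [2, 3, 82, 21, 89]
Insert 82: [2, 3, 82, 21, 89]
Insert 21: [2, 3, 21, 82, 89]
Insert 89: [2, 3, 21, 82, 89]

Sorted: [2, 3, 21, 82, 89]


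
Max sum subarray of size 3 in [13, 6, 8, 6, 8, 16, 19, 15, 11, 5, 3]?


[0:3]: 27
[1:4]: 20
[2:5]: 22
[3:6]: 30
[4:7]: 43
[5:8]: 50
[6:9]: 45
[7:10]: 31
[8:11]: 19

Max: 50 at [5:8]


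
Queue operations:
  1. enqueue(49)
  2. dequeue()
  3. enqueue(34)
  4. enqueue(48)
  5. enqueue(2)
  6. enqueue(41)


enqueue(49) -> [49]
dequeue()->49, []
enqueue(34) -> [34]
enqueue(48) -> [34, 48]
enqueue(2) -> [34, 48, 2]
enqueue(41) -> [34, 48, 2, 41]

Final queue: [34, 48, 2, 41]


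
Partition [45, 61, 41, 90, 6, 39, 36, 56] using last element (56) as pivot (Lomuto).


Pivot: 56
  45 <= 56: advance i (no swap)
  41 <= 56: swap -> [45, 41, 61, 90, 6, 39, 36, 56]
  6 <= 56: swap -> [45, 41, 6, 90, 61, 39, 36, 56]
  39 <= 56: swap -> [45, 41, 6, 39, 61, 90, 36, 56]
  36 <= 56: swap -> [45, 41, 6, 39, 36, 90, 61, 56]
Place pivot at 5: [45, 41, 6, 39, 36, 56, 61, 90]

Partitioned: [45, 41, 6, 39, 36, 56, 61, 90]


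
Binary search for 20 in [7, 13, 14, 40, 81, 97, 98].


Step 1: lo=0, hi=6, mid=3, val=40
Step 2: lo=0, hi=2, mid=1, val=13
Step 3: lo=2, hi=2, mid=2, val=14

Not found


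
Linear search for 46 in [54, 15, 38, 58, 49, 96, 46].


i=0: 54!=46
i=1: 15!=46
i=2: 38!=46
i=3: 58!=46
i=4: 49!=46
i=5: 96!=46
i=6: 46==46 found!

Found at 6, 7 comps


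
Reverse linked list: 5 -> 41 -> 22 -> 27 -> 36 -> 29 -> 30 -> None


Step 1: curr=5, set curr.next=prev(None) | reversed so far: 5
Step 2: curr=41, set curr.next=prev(5) | reversed so far: 41 -> 5
Step 3: curr=22, set curr.next=prev(41) | reversed so far: 22 -> 41 -> 5
Step 4: curr=27, set curr.next=prev(22) | reversed so far: 27 -> 22 -> 41 -> 5
Step 5: curr=36, set curr.next=prev(27) | reversed so far: 36 -> 27 -> 22 -> 41 -> 5
Step 6: curr=29, set curr.next=prev(36) | reversed so far: 29 -> 36 -> 27 -> 22 -> 41 -> 5
Step 7: curr=30, set curr.next=prev(29) | reversed so far: 30 -> 29 -> 36 -> 27 -> 22 -> 41 -> 5

30 -> 29 -> 36 -> 27 -> 22 -> 41 -> 5 -> None


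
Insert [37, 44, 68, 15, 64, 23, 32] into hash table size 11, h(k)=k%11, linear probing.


Insert 37: h=4 -> slot 4
Insert 44: h=0 -> slot 0
Insert 68: h=2 -> slot 2
Insert 15: h=4, 1 probes -> slot 5
Insert 64: h=9 -> slot 9
Insert 23: h=1 -> slot 1
Insert 32: h=10 -> slot 10

Table: [44, 23, 68, None, 37, 15, None, None, None, 64, 32]


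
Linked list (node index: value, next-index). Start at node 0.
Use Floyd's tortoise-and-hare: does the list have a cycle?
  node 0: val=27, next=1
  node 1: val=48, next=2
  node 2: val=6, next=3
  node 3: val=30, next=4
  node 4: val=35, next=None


Floyd's tortoise (slow, +1) and hare (fast, +2):
  init: slow=0, fast=0
  step 1: slow=1, fast=2
  step 2: slow=2, fast=4
  step 3: fast -> None, no cycle

Cycle: no


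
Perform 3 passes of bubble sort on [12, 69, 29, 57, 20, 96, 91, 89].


Initial: [12, 69, 29, 57, 20, 96, 91, 89]
Pass 1: [12, 29, 57, 20, 69, 91, 89, 96] (5 swaps)
Pass 2: [12, 29, 20, 57, 69, 89, 91, 96] (2 swaps)
Pass 3: [12, 20, 29, 57, 69, 89, 91, 96] (1 swaps)

After 3 passes: [12, 20, 29, 57, 69, 89, 91, 96]


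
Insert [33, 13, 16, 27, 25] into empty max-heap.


Insert 33: [33]
Insert 13: [33, 13]
Insert 16: [33, 13, 16]
Insert 27: [33, 27, 16, 13]
Insert 25: [33, 27, 16, 13, 25]

Final heap: [33, 27, 16, 13, 25]


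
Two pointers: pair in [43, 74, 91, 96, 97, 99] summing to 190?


lo=0(43)+hi=5(99)=142
lo=1(74)+hi=5(99)=173
lo=2(91)+hi=5(99)=190

Yes: 91+99=190


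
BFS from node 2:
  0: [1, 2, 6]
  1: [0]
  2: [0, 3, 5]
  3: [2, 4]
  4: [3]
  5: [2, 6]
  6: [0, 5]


Visit 2, enqueue [0, 3, 5]
Visit 0, enqueue [1, 6]
Visit 3, enqueue [4]
Visit 5, enqueue []
Visit 1, enqueue []
Visit 6, enqueue []
Visit 4, enqueue []

BFS order: [2, 0, 3, 5, 1, 6, 4]


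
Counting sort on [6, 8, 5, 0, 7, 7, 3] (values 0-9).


Input: [6, 8, 5, 0, 7, 7, 3]
Counts: [1, 0, 0, 1, 0, 1, 1, 2, 1, 0]

Sorted: [0, 3, 5, 6, 7, 7, 8]


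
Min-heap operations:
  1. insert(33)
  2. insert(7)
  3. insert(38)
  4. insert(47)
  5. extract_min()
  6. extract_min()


insert(33) -> [33]
insert(7) -> [7, 33]
insert(38) -> [7, 33, 38]
insert(47) -> [7, 33, 38, 47]
extract_min()->7, [33, 47, 38]
extract_min()->33, [38, 47]

Final heap: [38, 47]


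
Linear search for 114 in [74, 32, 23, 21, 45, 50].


i=0: 74!=114
i=1: 32!=114
i=2: 23!=114
i=3: 21!=114
i=4: 45!=114
i=5: 50!=114

Not found, 6 comps


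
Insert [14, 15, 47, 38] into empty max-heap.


Insert 14: [14]
Insert 15: [15, 14]
Insert 47: [47, 14, 15]
Insert 38: [47, 38, 15, 14]

Final heap: [47, 38, 15, 14]


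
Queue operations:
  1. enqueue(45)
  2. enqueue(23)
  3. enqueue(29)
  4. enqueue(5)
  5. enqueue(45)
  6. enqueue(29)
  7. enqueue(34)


enqueue(45) -> [45]
enqueue(23) -> [45, 23]
enqueue(29) -> [45, 23, 29]
enqueue(5) -> [45, 23, 29, 5]
enqueue(45) -> [45, 23, 29, 5, 45]
enqueue(29) -> [45, 23, 29, 5, 45, 29]
enqueue(34) -> [45, 23, 29, 5, 45, 29, 34]

Final queue: [45, 23, 29, 5, 45, 29, 34]


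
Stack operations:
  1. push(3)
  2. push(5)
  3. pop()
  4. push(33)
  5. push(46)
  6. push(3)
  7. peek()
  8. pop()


push(3) -> [3]
push(5) -> [3, 5]
pop()->5, [3]
push(33) -> [3, 33]
push(46) -> [3, 33, 46]
push(3) -> [3, 33, 46, 3]
peek()->3
pop()->3, [3, 33, 46]

Final stack: [3, 33, 46]


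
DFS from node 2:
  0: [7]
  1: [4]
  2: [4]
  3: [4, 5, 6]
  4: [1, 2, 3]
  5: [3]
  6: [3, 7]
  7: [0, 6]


Visit 2, push [4]
Visit 4, push [3, 1]
Visit 1, push []
Visit 3, push [6, 5]
Visit 5, push []
Visit 6, push [7]
Visit 7, push [0]
Visit 0, push []

DFS order: [2, 4, 1, 3, 5, 6, 7, 0]


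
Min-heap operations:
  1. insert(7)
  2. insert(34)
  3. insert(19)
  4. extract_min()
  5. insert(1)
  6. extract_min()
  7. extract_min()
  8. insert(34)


insert(7) -> [7]
insert(34) -> [7, 34]
insert(19) -> [7, 34, 19]
extract_min()->7, [19, 34]
insert(1) -> [1, 34, 19]
extract_min()->1, [19, 34]
extract_min()->19, [34]
insert(34) -> [34, 34]

Final heap: [34, 34]


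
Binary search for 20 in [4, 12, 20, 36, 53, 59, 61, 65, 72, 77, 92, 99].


Step 1: lo=0, hi=11, mid=5, val=59
Step 2: lo=0, hi=4, mid=2, val=20

Found at index 2


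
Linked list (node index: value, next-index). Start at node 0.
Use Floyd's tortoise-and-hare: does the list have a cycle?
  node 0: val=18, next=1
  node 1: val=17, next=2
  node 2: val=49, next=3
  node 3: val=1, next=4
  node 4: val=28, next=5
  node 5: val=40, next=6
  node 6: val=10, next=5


Floyd's tortoise (slow, +1) and hare (fast, +2):
  init: slow=0, fast=0
  step 1: slow=1, fast=2
  step 2: slow=2, fast=4
  step 3: slow=3, fast=6
  step 4: slow=4, fast=6
  step 5: slow=5, fast=6
  step 6: slow=6, fast=6
  slow == fast at node 6: cycle detected

Cycle: yes


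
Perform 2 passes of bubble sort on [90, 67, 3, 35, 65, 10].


Initial: [90, 67, 3, 35, 65, 10]
Pass 1: [67, 3, 35, 65, 10, 90] (5 swaps)
Pass 2: [3, 35, 65, 10, 67, 90] (4 swaps)

After 2 passes: [3, 35, 65, 10, 67, 90]


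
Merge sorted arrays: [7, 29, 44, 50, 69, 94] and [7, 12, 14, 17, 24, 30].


Take 7 from A
Take 7 from B
Take 12 from B
Take 14 from B
Take 17 from B
Take 24 from B
Take 29 from A
Take 30 from B

Merged: [7, 7, 12, 14, 17, 24, 29, 30, 44, 50, 69, 94]


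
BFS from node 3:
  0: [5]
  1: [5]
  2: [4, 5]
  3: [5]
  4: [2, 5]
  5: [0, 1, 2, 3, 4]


Visit 3, enqueue [5]
Visit 5, enqueue [0, 1, 2, 4]
Visit 0, enqueue []
Visit 1, enqueue []
Visit 2, enqueue []
Visit 4, enqueue []

BFS order: [3, 5, 0, 1, 2, 4]


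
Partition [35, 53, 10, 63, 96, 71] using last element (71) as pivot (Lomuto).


Pivot: 71
  35 <= 71: advance i (no swap)
  53 <= 71: advance i (no swap)
  10 <= 71: advance i (no swap)
  63 <= 71: advance i (no swap)
Place pivot at 4: [35, 53, 10, 63, 71, 96]

Partitioned: [35, 53, 10, 63, 71, 96]


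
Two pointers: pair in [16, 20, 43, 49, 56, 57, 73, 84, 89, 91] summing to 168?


lo=0(16)+hi=9(91)=107
lo=1(20)+hi=9(91)=111
lo=2(43)+hi=9(91)=134
lo=3(49)+hi=9(91)=140
lo=4(56)+hi=9(91)=147
lo=5(57)+hi=9(91)=148
lo=6(73)+hi=9(91)=164
lo=7(84)+hi=9(91)=175
lo=7(84)+hi=8(89)=173

No pair found


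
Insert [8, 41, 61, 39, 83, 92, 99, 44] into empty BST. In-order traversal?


Insert 8: root
Insert 41: R from 8
Insert 61: R from 8 -> R from 41
Insert 39: R from 8 -> L from 41
Insert 83: R from 8 -> R from 41 -> R from 61
Insert 92: R from 8 -> R from 41 -> R from 61 -> R from 83
Insert 99: R from 8 -> R from 41 -> R from 61 -> R from 83 -> R from 92
Insert 44: R from 8 -> R from 41 -> L from 61

In-order: [8, 39, 41, 44, 61, 83, 92, 99]


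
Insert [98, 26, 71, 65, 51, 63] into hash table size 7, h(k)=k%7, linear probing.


Insert 98: h=0 -> slot 0
Insert 26: h=5 -> slot 5
Insert 71: h=1 -> slot 1
Insert 65: h=2 -> slot 2
Insert 51: h=2, 1 probes -> slot 3
Insert 63: h=0, 4 probes -> slot 4

Table: [98, 71, 65, 51, 63, 26, None]


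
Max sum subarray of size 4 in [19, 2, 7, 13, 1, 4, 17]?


[0:4]: 41
[1:5]: 23
[2:6]: 25
[3:7]: 35

Max: 41 at [0:4]


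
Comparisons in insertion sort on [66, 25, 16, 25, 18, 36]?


Algorithm: insertion sort
Input: [66, 25, 16, 25, 18, 36]
Sorted: [16, 18, 25, 25, 36, 66]

11


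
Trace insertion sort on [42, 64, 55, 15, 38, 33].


Initial: [42, 64, 55, 15, 38, 33]
Insert 64: [42, 64, 55, 15, 38, 33]
Insert 55: [42, 55, 64, 15, 38, 33]
Insert 15: [15, 42, 55, 64, 38, 33]
Insert 38: [15, 38, 42, 55, 64, 33]
Insert 33: [15, 33, 38, 42, 55, 64]

Sorted: [15, 33, 38, 42, 55, 64]


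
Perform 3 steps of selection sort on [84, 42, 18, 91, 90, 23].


Initial: [84, 42, 18, 91, 90, 23]
Step 1: min=18 at 2
  Swap: [18, 42, 84, 91, 90, 23]
Step 2: min=23 at 5
  Swap: [18, 23, 84, 91, 90, 42]
Step 3: min=42 at 5
  Swap: [18, 23, 42, 91, 90, 84]

After 3 steps: [18, 23, 42, 91, 90, 84]


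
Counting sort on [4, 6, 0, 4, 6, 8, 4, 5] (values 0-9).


Input: [4, 6, 0, 4, 6, 8, 4, 5]
Counts: [1, 0, 0, 0, 3, 1, 2, 0, 1, 0]

Sorted: [0, 4, 4, 4, 5, 6, 6, 8]


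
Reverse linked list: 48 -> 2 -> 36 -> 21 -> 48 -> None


Step 1: curr=48, set curr.next=prev(None) | reversed so far: 48
Step 2: curr=2, set curr.next=prev(48) | reversed so far: 2 -> 48
Step 3: curr=36, set curr.next=prev(2) | reversed so far: 36 -> 2 -> 48
Step 4: curr=21, set curr.next=prev(36) | reversed so far: 21 -> 36 -> 2 -> 48
Step 5: curr=48, set curr.next=prev(21) | reversed so far: 48 -> 21 -> 36 -> 2 -> 48

48 -> 21 -> 36 -> 2 -> 48 -> None


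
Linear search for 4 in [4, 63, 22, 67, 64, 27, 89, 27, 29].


i=0: 4==4 found!

Found at 0, 1 comps


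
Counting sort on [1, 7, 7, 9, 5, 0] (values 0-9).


Input: [1, 7, 7, 9, 5, 0]
Counts: [1, 1, 0, 0, 0, 1, 0, 2, 0, 1]

Sorted: [0, 1, 5, 7, 7, 9]


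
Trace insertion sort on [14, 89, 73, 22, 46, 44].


Initial: [14, 89, 73, 22, 46, 44]
Insert 89: [14, 89, 73, 22, 46, 44]
Insert 73: [14, 73, 89, 22, 46, 44]
Insert 22: [14, 22, 73, 89, 46, 44]
Insert 46: [14, 22, 46, 73, 89, 44]
Insert 44: [14, 22, 44, 46, 73, 89]

Sorted: [14, 22, 44, 46, 73, 89]


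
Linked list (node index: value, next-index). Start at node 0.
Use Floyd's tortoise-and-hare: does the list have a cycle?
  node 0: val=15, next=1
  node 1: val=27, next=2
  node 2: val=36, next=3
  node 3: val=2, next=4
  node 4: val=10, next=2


Floyd's tortoise (slow, +1) and hare (fast, +2):
  init: slow=0, fast=0
  step 1: slow=1, fast=2
  step 2: slow=2, fast=4
  step 3: slow=3, fast=3
  slow == fast at node 3: cycle detected

Cycle: yes


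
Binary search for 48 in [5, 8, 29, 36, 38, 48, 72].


Step 1: lo=0, hi=6, mid=3, val=36
Step 2: lo=4, hi=6, mid=5, val=48

Found at index 5


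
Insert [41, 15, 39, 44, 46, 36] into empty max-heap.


Insert 41: [41]
Insert 15: [41, 15]
Insert 39: [41, 15, 39]
Insert 44: [44, 41, 39, 15]
Insert 46: [46, 44, 39, 15, 41]
Insert 36: [46, 44, 39, 15, 41, 36]

Final heap: [46, 44, 39, 15, 41, 36]


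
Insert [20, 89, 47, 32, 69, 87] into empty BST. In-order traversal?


Insert 20: root
Insert 89: R from 20
Insert 47: R from 20 -> L from 89
Insert 32: R from 20 -> L from 89 -> L from 47
Insert 69: R from 20 -> L from 89 -> R from 47
Insert 87: R from 20 -> L from 89 -> R from 47 -> R from 69

In-order: [20, 32, 47, 69, 87, 89]


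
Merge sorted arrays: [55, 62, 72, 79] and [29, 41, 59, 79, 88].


Take 29 from B
Take 41 from B
Take 55 from A
Take 59 from B
Take 62 from A
Take 72 from A
Take 79 from A

Merged: [29, 41, 55, 59, 62, 72, 79, 79, 88]


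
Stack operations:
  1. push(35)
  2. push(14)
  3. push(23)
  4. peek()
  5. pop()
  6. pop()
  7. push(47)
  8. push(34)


push(35) -> [35]
push(14) -> [35, 14]
push(23) -> [35, 14, 23]
peek()->23
pop()->23, [35, 14]
pop()->14, [35]
push(47) -> [35, 47]
push(34) -> [35, 47, 34]

Final stack: [35, 47, 34]


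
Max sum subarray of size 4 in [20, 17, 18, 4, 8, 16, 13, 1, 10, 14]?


[0:4]: 59
[1:5]: 47
[2:6]: 46
[3:7]: 41
[4:8]: 38
[5:9]: 40
[6:10]: 38

Max: 59 at [0:4]


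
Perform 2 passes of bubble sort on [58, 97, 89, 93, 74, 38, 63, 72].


Initial: [58, 97, 89, 93, 74, 38, 63, 72]
Pass 1: [58, 89, 93, 74, 38, 63, 72, 97] (6 swaps)
Pass 2: [58, 89, 74, 38, 63, 72, 93, 97] (4 swaps)

After 2 passes: [58, 89, 74, 38, 63, 72, 93, 97]


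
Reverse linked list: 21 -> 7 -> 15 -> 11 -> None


Step 1: curr=21, set curr.next=prev(None) | reversed so far: 21
Step 2: curr=7, set curr.next=prev(21) | reversed so far: 7 -> 21
Step 3: curr=15, set curr.next=prev(7) | reversed so far: 15 -> 7 -> 21
Step 4: curr=11, set curr.next=prev(15) | reversed so far: 11 -> 15 -> 7 -> 21

11 -> 15 -> 7 -> 21 -> None


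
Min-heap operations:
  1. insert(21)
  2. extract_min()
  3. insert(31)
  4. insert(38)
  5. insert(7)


insert(21) -> [21]
extract_min()->21, []
insert(31) -> [31]
insert(38) -> [31, 38]
insert(7) -> [7, 38, 31]

Final heap: [7, 38, 31]


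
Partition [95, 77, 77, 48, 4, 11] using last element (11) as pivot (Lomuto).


Pivot: 11
  4 <= 11: swap -> [4, 77, 77, 48, 95, 11]
Place pivot at 1: [4, 11, 77, 48, 95, 77]

Partitioned: [4, 11, 77, 48, 95, 77]


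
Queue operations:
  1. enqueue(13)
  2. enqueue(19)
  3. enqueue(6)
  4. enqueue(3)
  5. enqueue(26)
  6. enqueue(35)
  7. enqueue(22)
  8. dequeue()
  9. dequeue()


enqueue(13) -> [13]
enqueue(19) -> [13, 19]
enqueue(6) -> [13, 19, 6]
enqueue(3) -> [13, 19, 6, 3]
enqueue(26) -> [13, 19, 6, 3, 26]
enqueue(35) -> [13, 19, 6, 3, 26, 35]
enqueue(22) -> [13, 19, 6, 3, 26, 35, 22]
dequeue()->13, [19, 6, 3, 26, 35, 22]
dequeue()->19, [6, 3, 26, 35, 22]

Final queue: [6, 3, 26, 35, 22]


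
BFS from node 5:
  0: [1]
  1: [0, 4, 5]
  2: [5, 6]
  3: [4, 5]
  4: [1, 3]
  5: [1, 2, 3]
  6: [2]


Visit 5, enqueue [1, 2, 3]
Visit 1, enqueue [0, 4]
Visit 2, enqueue [6]
Visit 3, enqueue []
Visit 0, enqueue []
Visit 4, enqueue []
Visit 6, enqueue []

BFS order: [5, 1, 2, 3, 0, 4, 6]


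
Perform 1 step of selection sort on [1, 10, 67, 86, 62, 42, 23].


Initial: [1, 10, 67, 86, 62, 42, 23]
Step 1: min=1 at 0
  Swap: [1, 10, 67, 86, 62, 42, 23]

After 1 step: [1, 10, 67, 86, 62, 42, 23]


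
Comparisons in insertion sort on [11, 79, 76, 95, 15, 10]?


Algorithm: insertion sort
Input: [11, 79, 76, 95, 15, 10]
Sorted: [10, 11, 15, 76, 79, 95]

13


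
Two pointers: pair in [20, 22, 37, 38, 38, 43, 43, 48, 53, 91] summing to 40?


lo=0(20)+hi=9(91)=111
lo=0(20)+hi=8(53)=73
lo=0(20)+hi=7(48)=68
lo=0(20)+hi=6(43)=63
lo=0(20)+hi=5(43)=63
lo=0(20)+hi=4(38)=58
lo=0(20)+hi=3(38)=58
lo=0(20)+hi=2(37)=57
lo=0(20)+hi=1(22)=42

No pair found


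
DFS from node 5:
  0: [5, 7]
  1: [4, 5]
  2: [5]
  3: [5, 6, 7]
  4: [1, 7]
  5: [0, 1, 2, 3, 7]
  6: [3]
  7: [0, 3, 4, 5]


Visit 5, push [7, 3, 2, 1, 0]
Visit 0, push [7]
Visit 7, push [4, 3]
Visit 3, push [6]
Visit 6, push []
Visit 4, push [1]
Visit 1, push []
Visit 2, push []

DFS order: [5, 0, 7, 3, 6, 4, 1, 2]


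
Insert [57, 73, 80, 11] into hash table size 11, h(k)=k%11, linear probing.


Insert 57: h=2 -> slot 2
Insert 73: h=7 -> slot 7
Insert 80: h=3 -> slot 3
Insert 11: h=0 -> slot 0

Table: [11, None, 57, 80, None, None, None, 73, None, None, None]


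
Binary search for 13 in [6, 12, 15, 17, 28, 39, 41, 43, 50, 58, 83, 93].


Step 1: lo=0, hi=11, mid=5, val=39
Step 2: lo=0, hi=4, mid=2, val=15
Step 3: lo=0, hi=1, mid=0, val=6
Step 4: lo=1, hi=1, mid=1, val=12

Not found


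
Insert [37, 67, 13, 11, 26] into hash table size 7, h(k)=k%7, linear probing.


Insert 37: h=2 -> slot 2
Insert 67: h=4 -> slot 4
Insert 13: h=6 -> slot 6
Insert 11: h=4, 1 probes -> slot 5
Insert 26: h=5, 2 probes -> slot 0

Table: [26, None, 37, None, 67, 11, 13]


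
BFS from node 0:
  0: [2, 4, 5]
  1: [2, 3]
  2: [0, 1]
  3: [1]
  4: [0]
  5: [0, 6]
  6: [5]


Visit 0, enqueue [2, 4, 5]
Visit 2, enqueue [1]
Visit 4, enqueue []
Visit 5, enqueue [6]
Visit 1, enqueue [3]
Visit 6, enqueue []
Visit 3, enqueue []

BFS order: [0, 2, 4, 5, 1, 6, 3]


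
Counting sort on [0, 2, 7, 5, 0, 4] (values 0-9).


Input: [0, 2, 7, 5, 0, 4]
Counts: [2, 0, 1, 0, 1, 1, 0, 1, 0, 0]

Sorted: [0, 0, 2, 4, 5, 7]


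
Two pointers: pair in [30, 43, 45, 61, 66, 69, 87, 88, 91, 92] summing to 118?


lo=0(30)+hi=9(92)=122
lo=0(30)+hi=8(91)=121
lo=0(30)+hi=7(88)=118

Yes: 30+88=118


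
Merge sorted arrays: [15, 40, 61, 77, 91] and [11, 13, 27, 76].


Take 11 from B
Take 13 from B
Take 15 from A
Take 27 from B
Take 40 from A
Take 61 from A
Take 76 from B

Merged: [11, 13, 15, 27, 40, 61, 76, 77, 91]


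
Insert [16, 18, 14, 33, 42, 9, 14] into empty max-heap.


Insert 16: [16]
Insert 18: [18, 16]
Insert 14: [18, 16, 14]
Insert 33: [33, 18, 14, 16]
Insert 42: [42, 33, 14, 16, 18]
Insert 9: [42, 33, 14, 16, 18, 9]
Insert 14: [42, 33, 14, 16, 18, 9, 14]

Final heap: [42, 33, 14, 16, 18, 9, 14]


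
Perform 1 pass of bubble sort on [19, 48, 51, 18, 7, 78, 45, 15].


Initial: [19, 48, 51, 18, 7, 78, 45, 15]
Pass 1: [19, 48, 18, 7, 51, 45, 15, 78] (4 swaps)

After 1 pass: [19, 48, 18, 7, 51, 45, 15, 78]


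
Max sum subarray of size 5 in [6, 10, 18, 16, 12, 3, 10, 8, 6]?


[0:5]: 62
[1:6]: 59
[2:7]: 59
[3:8]: 49
[4:9]: 39

Max: 62 at [0:5]


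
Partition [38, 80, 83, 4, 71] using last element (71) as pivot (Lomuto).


Pivot: 71
  38 <= 71: advance i (no swap)
  4 <= 71: swap -> [38, 4, 83, 80, 71]
Place pivot at 2: [38, 4, 71, 80, 83]

Partitioned: [38, 4, 71, 80, 83]


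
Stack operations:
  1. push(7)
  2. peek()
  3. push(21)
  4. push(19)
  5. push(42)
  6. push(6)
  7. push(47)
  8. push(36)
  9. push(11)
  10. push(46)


push(7) -> [7]
peek()->7
push(21) -> [7, 21]
push(19) -> [7, 21, 19]
push(42) -> [7, 21, 19, 42]
push(6) -> [7, 21, 19, 42, 6]
push(47) -> [7, 21, 19, 42, 6, 47]
push(36) -> [7, 21, 19, 42, 6, 47, 36]
push(11) -> [7, 21, 19, 42, 6, 47, 36, 11]
push(46) -> [7, 21, 19, 42, 6, 47, 36, 11, 46]

Final stack: [7, 21, 19, 42, 6, 47, 36, 11, 46]


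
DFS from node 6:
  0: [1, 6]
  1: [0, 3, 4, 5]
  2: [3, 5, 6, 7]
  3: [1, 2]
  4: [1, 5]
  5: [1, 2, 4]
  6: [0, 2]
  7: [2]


Visit 6, push [2, 0]
Visit 0, push [1]
Visit 1, push [5, 4, 3]
Visit 3, push [2]
Visit 2, push [7, 5]
Visit 5, push [4]
Visit 4, push []
Visit 7, push []

DFS order: [6, 0, 1, 3, 2, 5, 4, 7]


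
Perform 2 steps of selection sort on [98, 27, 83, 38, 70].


Initial: [98, 27, 83, 38, 70]
Step 1: min=27 at 1
  Swap: [27, 98, 83, 38, 70]
Step 2: min=38 at 3
  Swap: [27, 38, 83, 98, 70]

After 2 steps: [27, 38, 83, 98, 70]


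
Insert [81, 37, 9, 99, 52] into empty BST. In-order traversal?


Insert 81: root
Insert 37: L from 81
Insert 9: L from 81 -> L from 37
Insert 99: R from 81
Insert 52: L from 81 -> R from 37

In-order: [9, 37, 52, 81, 99]


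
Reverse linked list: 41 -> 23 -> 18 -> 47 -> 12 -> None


Step 1: curr=41, set curr.next=prev(None) | reversed so far: 41
Step 2: curr=23, set curr.next=prev(41) | reversed so far: 23 -> 41
Step 3: curr=18, set curr.next=prev(23) | reversed so far: 18 -> 23 -> 41
Step 4: curr=47, set curr.next=prev(18) | reversed so far: 47 -> 18 -> 23 -> 41
Step 5: curr=12, set curr.next=prev(47) | reversed so far: 12 -> 47 -> 18 -> 23 -> 41

12 -> 47 -> 18 -> 23 -> 41 -> None


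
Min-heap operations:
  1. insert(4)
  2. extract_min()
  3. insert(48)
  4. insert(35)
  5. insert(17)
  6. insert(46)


insert(4) -> [4]
extract_min()->4, []
insert(48) -> [48]
insert(35) -> [35, 48]
insert(17) -> [17, 48, 35]
insert(46) -> [17, 46, 35, 48]

Final heap: [17, 46, 35, 48]


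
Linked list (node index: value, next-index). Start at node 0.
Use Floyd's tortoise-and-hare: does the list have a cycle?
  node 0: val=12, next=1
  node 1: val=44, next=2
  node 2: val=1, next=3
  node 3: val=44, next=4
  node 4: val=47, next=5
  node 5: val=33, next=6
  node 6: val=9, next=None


Floyd's tortoise (slow, +1) and hare (fast, +2):
  init: slow=0, fast=0
  step 1: slow=1, fast=2
  step 2: slow=2, fast=4
  step 3: slow=3, fast=6
  step 4: fast -> None, no cycle

Cycle: no


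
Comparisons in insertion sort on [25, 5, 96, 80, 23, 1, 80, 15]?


Algorithm: insertion sort
Input: [25, 5, 96, 80, 23, 1, 80, 15]
Sorted: [1, 5, 15, 23, 25, 80, 80, 96]

21


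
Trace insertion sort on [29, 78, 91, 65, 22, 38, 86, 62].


Initial: [29, 78, 91, 65, 22, 38, 86, 62]
Insert 78: [29, 78, 91, 65, 22, 38, 86, 62]
Insert 91: [29, 78, 91, 65, 22, 38, 86, 62]
Insert 65: [29, 65, 78, 91, 22, 38, 86, 62]
Insert 22: [22, 29, 65, 78, 91, 38, 86, 62]
Insert 38: [22, 29, 38, 65, 78, 91, 86, 62]
Insert 86: [22, 29, 38, 65, 78, 86, 91, 62]
Insert 62: [22, 29, 38, 62, 65, 78, 86, 91]

Sorted: [22, 29, 38, 62, 65, 78, 86, 91]


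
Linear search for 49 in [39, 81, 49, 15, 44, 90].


i=0: 39!=49
i=1: 81!=49
i=2: 49==49 found!

Found at 2, 3 comps


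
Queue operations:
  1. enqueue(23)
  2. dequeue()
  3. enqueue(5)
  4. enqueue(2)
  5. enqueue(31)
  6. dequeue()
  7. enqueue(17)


enqueue(23) -> [23]
dequeue()->23, []
enqueue(5) -> [5]
enqueue(2) -> [5, 2]
enqueue(31) -> [5, 2, 31]
dequeue()->5, [2, 31]
enqueue(17) -> [2, 31, 17]

Final queue: [2, 31, 17]


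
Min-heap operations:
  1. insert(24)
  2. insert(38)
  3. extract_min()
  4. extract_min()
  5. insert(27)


insert(24) -> [24]
insert(38) -> [24, 38]
extract_min()->24, [38]
extract_min()->38, []
insert(27) -> [27]

Final heap: [27]


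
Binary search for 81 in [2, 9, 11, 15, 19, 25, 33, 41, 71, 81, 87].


Step 1: lo=0, hi=10, mid=5, val=25
Step 2: lo=6, hi=10, mid=8, val=71
Step 3: lo=9, hi=10, mid=9, val=81

Found at index 9


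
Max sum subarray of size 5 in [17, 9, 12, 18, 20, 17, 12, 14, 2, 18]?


[0:5]: 76
[1:6]: 76
[2:7]: 79
[3:8]: 81
[4:9]: 65
[5:10]: 63

Max: 81 at [3:8]


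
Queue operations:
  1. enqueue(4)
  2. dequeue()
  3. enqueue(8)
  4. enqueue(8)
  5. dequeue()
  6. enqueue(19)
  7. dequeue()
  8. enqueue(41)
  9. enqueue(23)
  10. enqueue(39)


enqueue(4) -> [4]
dequeue()->4, []
enqueue(8) -> [8]
enqueue(8) -> [8, 8]
dequeue()->8, [8]
enqueue(19) -> [8, 19]
dequeue()->8, [19]
enqueue(41) -> [19, 41]
enqueue(23) -> [19, 41, 23]
enqueue(39) -> [19, 41, 23, 39]

Final queue: [19, 41, 23, 39]


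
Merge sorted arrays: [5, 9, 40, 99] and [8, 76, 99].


Take 5 from A
Take 8 from B
Take 9 from A
Take 40 from A
Take 76 from B
Take 99 from A

Merged: [5, 8, 9, 40, 76, 99, 99]


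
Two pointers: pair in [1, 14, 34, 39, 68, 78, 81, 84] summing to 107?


lo=0(1)+hi=7(84)=85
lo=1(14)+hi=7(84)=98
lo=2(34)+hi=7(84)=118
lo=2(34)+hi=6(81)=115
lo=2(34)+hi=5(78)=112
lo=2(34)+hi=4(68)=102
lo=3(39)+hi=4(68)=107

Yes: 39+68=107


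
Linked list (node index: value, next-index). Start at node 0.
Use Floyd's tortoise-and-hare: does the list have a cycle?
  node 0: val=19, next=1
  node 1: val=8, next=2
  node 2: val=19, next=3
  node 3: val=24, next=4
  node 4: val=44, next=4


Floyd's tortoise (slow, +1) and hare (fast, +2):
  init: slow=0, fast=0
  step 1: slow=1, fast=2
  step 2: slow=2, fast=4
  step 3: slow=3, fast=4
  step 4: slow=4, fast=4
  slow == fast at node 4: cycle detected

Cycle: yes


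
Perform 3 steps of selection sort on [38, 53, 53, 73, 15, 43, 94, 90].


Initial: [38, 53, 53, 73, 15, 43, 94, 90]
Step 1: min=15 at 4
  Swap: [15, 53, 53, 73, 38, 43, 94, 90]
Step 2: min=38 at 4
  Swap: [15, 38, 53, 73, 53, 43, 94, 90]
Step 3: min=43 at 5
  Swap: [15, 38, 43, 73, 53, 53, 94, 90]

After 3 steps: [15, 38, 43, 73, 53, 53, 94, 90]


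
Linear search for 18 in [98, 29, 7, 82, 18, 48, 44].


i=0: 98!=18
i=1: 29!=18
i=2: 7!=18
i=3: 82!=18
i=4: 18==18 found!

Found at 4, 5 comps


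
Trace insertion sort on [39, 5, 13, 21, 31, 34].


Initial: [39, 5, 13, 21, 31, 34]
Insert 5: [5, 39, 13, 21, 31, 34]
Insert 13: [5, 13, 39, 21, 31, 34]
Insert 21: [5, 13, 21, 39, 31, 34]
Insert 31: [5, 13, 21, 31, 39, 34]
Insert 34: [5, 13, 21, 31, 34, 39]

Sorted: [5, 13, 21, 31, 34, 39]


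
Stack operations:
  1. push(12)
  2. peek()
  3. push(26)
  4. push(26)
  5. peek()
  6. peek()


push(12) -> [12]
peek()->12
push(26) -> [12, 26]
push(26) -> [12, 26, 26]
peek()->26
peek()->26

Final stack: [12, 26, 26]


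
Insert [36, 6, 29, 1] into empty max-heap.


Insert 36: [36]
Insert 6: [36, 6]
Insert 29: [36, 6, 29]
Insert 1: [36, 6, 29, 1]

Final heap: [36, 6, 29, 1]


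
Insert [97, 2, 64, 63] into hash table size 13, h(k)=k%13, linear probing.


Insert 97: h=6 -> slot 6
Insert 2: h=2 -> slot 2
Insert 64: h=12 -> slot 12
Insert 63: h=11 -> slot 11

Table: [None, None, 2, None, None, None, 97, None, None, None, None, 63, 64]


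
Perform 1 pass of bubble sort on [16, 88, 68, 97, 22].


Initial: [16, 88, 68, 97, 22]
Pass 1: [16, 68, 88, 22, 97] (2 swaps)

After 1 pass: [16, 68, 88, 22, 97]


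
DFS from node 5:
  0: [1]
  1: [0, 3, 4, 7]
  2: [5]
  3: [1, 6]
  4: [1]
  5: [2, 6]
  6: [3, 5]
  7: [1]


Visit 5, push [6, 2]
Visit 2, push []
Visit 6, push [3]
Visit 3, push [1]
Visit 1, push [7, 4, 0]
Visit 0, push []
Visit 4, push []
Visit 7, push []

DFS order: [5, 2, 6, 3, 1, 0, 4, 7]


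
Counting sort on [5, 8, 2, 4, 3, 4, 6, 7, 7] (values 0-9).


Input: [5, 8, 2, 4, 3, 4, 6, 7, 7]
Counts: [0, 0, 1, 1, 2, 1, 1, 2, 1, 0]

Sorted: [2, 3, 4, 4, 5, 6, 7, 7, 8]


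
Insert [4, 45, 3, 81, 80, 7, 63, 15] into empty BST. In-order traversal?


Insert 4: root
Insert 45: R from 4
Insert 3: L from 4
Insert 81: R from 4 -> R from 45
Insert 80: R from 4 -> R from 45 -> L from 81
Insert 7: R from 4 -> L from 45
Insert 63: R from 4 -> R from 45 -> L from 81 -> L from 80
Insert 15: R from 4 -> L from 45 -> R from 7

In-order: [3, 4, 7, 15, 45, 63, 80, 81]


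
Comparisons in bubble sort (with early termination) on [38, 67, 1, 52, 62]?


Algorithm: bubble sort (with early termination)
Input: [38, 67, 1, 52, 62]
Sorted: [1, 38, 52, 62, 67]

9


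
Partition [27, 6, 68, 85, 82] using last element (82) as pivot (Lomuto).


Pivot: 82
  27 <= 82: advance i (no swap)
  6 <= 82: advance i (no swap)
  68 <= 82: advance i (no swap)
Place pivot at 3: [27, 6, 68, 82, 85]

Partitioned: [27, 6, 68, 82, 85]


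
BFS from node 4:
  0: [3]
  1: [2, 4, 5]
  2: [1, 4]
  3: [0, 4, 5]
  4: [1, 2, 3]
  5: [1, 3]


Visit 4, enqueue [1, 2, 3]
Visit 1, enqueue [5]
Visit 2, enqueue []
Visit 3, enqueue [0]
Visit 5, enqueue []
Visit 0, enqueue []

BFS order: [4, 1, 2, 3, 5, 0]


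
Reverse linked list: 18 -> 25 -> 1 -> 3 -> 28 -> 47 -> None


Step 1: curr=18, set curr.next=prev(None) | reversed so far: 18
Step 2: curr=25, set curr.next=prev(18) | reversed so far: 25 -> 18
Step 3: curr=1, set curr.next=prev(25) | reversed so far: 1 -> 25 -> 18
Step 4: curr=3, set curr.next=prev(1) | reversed so far: 3 -> 1 -> 25 -> 18
Step 5: curr=28, set curr.next=prev(3) | reversed so far: 28 -> 3 -> 1 -> 25 -> 18
Step 6: curr=47, set curr.next=prev(28) | reversed so far: 47 -> 28 -> 3 -> 1 -> 25 -> 18

47 -> 28 -> 3 -> 1 -> 25 -> 18 -> None


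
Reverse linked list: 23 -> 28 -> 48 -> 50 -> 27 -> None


Step 1: curr=23, set curr.next=prev(None) | reversed so far: 23
Step 2: curr=28, set curr.next=prev(23) | reversed so far: 28 -> 23
Step 3: curr=48, set curr.next=prev(28) | reversed so far: 48 -> 28 -> 23
Step 4: curr=50, set curr.next=prev(48) | reversed so far: 50 -> 48 -> 28 -> 23
Step 5: curr=27, set curr.next=prev(50) | reversed so far: 27 -> 50 -> 48 -> 28 -> 23

27 -> 50 -> 48 -> 28 -> 23 -> None


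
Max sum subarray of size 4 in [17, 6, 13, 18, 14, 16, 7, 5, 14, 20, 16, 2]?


[0:4]: 54
[1:5]: 51
[2:6]: 61
[3:7]: 55
[4:8]: 42
[5:9]: 42
[6:10]: 46
[7:11]: 55
[8:12]: 52

Max: 61 at [2:6]


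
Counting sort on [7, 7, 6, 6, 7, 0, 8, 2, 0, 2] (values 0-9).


Input: [7, 7, 6, 6, 7, 0, 8, 2, 0, 2]
Counts: [2, 0, 2, 0, 0, 0, 2, 3, 1, 0]

Sorted: [0, 0, 2, 2, 6, 6, 7, 7, 7, 8]


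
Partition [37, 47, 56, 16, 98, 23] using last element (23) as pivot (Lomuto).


Pivot: 23
  16 <= 23: swap -> [16, 47, 56, 37, 98, 23]
Place pivot at 1: [16, 23, 56, 37, 98, 47]

Partitioned: [16, 23, 56, 37, 98, 47]


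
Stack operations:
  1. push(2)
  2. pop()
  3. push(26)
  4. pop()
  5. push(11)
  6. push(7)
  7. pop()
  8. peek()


push(2) -> [2]
pop()->2, []
push(26) -> [26]
pop()->26, []
push(11) -> [11]
push(7) -> [11, 7]
pop()->7, [11]
peek()->11

Final stack: [11]


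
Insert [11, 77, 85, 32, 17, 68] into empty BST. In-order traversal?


Insert 11: root
Insert 77: R from 11
Insert 85: R from 11 -> R from 77
Insert 32: R from 11 -> L from 77
Insert 17: R from 11 -> L from 77 -> L from 32
Insert 68: R from 11 -> L from 77 -> R from 32

In-order: [11, 17, 32, 68, 77, 85]


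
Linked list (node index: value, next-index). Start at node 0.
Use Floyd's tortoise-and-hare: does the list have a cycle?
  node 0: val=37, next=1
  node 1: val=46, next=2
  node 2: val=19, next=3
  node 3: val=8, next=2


Floyd's tortoise (slow, +1) and hare (fast, +2):
  init: slow=0, fast=0
  step 1: slow=1, fast=2
  step 2: slow=2, fast=2
  slow == fast at node 2: cycle detected

Cycle: yes


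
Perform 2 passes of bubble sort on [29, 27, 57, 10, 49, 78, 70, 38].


Initial: [29, 27, 57, 10, 49, 78, 70, 38]
Pass 1: [27, 29, 10, 49, 57, 70, 38, 78] (5 swaps)
Pass 2: [27, 10, 29, 49, 57, 38, 70, 78] (2 swaps)

After 2 passes: [27, 10, 29, 49, 57, 38, 70, 78]


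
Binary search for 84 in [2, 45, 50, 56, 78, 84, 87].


Step 1: lo=0, hi=6, mid=3, val=56
Step 2: lo=4, hi=6, mid=5, val=84

Found at index 5


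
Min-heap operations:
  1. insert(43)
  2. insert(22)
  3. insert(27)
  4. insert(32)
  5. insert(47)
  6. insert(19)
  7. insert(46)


insert(43) -> [43]
insert(22) -> [22, 43]
insert(27) -> [22, 43, 27]
insert(32) -> [22, 32, 27, 43]
insert(47) -> [22, 32, 27, 43, 47]
insert(19) -> [19, 32, 22, 43, 47, 27]
insert(46) -> [19, 32, 22, 43, 47, 27, 46]

Final heap: [19, 32, 22, 43, 47, 27, 46]


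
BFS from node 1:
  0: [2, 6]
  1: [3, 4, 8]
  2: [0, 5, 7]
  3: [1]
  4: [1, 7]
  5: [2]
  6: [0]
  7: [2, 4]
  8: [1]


Visit 1, enqueue [3, 4, 8]
Visit 3, enqueue []
Visit 4, enqueue [7]
Visit 8, enqueue []
Visit 7, enqueue [2]
Visit 2, enqueue [0, 5]
Visit 0, enqueue [6]
Visit 5, enqueue []
Visit 6, enqueue []

BFS order: [1, 3, 4, 8, 7, 2, 0, 5, 6]


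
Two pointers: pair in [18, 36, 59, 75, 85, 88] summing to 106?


lo=0(18)+hi=5(88)=106

Yes: 18+88=106


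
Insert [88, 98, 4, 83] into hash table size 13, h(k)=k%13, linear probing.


Insert 88: h=10 -> slot 10
Insert 98: h=7 -> slot 7
Insert 4: h=4 -> slot 4
Insert 83: h=5 -> slot 5

Table: [None, None, None, None, 4, 83, None, 98, None, None, 88, None, None]


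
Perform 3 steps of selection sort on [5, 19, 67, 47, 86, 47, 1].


Initial: [5, 19, 67, 47, 86, 47, 1]
Step 1: min=1 at 6
  Swap: [1, 19, 67, 47, 86, 47, 5]
Step 2: min=5 at 6
  Swap: [1, 5, 67, 47, 86, 47, 19]
Step 3: min=19 at 6
  Swap: [1, 5, 19, 47, 86, 47, 67]

After 3 steps: [1, 5, 19, 47, 86, 47, 67]


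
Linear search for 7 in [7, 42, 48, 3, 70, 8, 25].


i=0: 7==7 found!

Found at 0, 1 comps


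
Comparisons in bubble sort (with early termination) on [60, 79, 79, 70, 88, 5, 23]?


Algorithm: bubble sort (with early termination)
Input: [60, 79, 79, 70, 88, 5, 23]
Sorted: [5, 23, 60, 70, 79, 79, 88]

21


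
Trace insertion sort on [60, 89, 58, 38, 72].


Initial: [60, 89, 58, 38, 72]
Insert 89: [60, 89, 58, 38, 72]
Insert 58: [58, 60, 89, 38, 72]
Insert 38: [38, 58, 60, 89, 72]
Insert 72: [38, 58, 60, 72, 89]

Sorted: [38, 58, 60, 72, 89]


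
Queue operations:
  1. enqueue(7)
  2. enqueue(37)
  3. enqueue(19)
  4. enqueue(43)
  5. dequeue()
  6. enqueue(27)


enqueue(7) -> [7]
enqueue(37) -> [7, 37]
enqueue(19) -> [7, 37, 19]
enqueue(43) -> [7, 37, 19, 43]
dequeue()->7, [37, 19, 43]
enqueue(27) -> [37, 19, 43, 27]

Final queue: [37, 19, 43, 27]


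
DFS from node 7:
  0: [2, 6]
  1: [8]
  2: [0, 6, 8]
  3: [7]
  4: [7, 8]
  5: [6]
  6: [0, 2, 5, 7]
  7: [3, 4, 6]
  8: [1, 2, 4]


Visit 7, push [6, 4, 3]
Visit 3, push []
Visit 4, push [8]
Visit 8, push [2, 1]
Visit 1, push []
Visit 2, push [6, 0]
Visit 0, push [6]
Visit 6, push [5]
Visit 5, push []

DFS order: [7, 3, 4, 8, 1, 2, 0, 6, 5]


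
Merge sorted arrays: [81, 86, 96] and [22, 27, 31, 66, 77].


Take 22 from B
Take 27 from B
Take 31 from B
Take 66 from B
Take 77 from B

Merged: [22, 27, 31, 66, 77, 81, 86, 96]


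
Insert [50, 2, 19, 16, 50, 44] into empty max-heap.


Insert 50: [50]
Insert 2: [50, 2]
Insert 19: [50, 2, 19]
Insert 16: [50, 16, 19, 2]
Insert 50: [50, 50, 19, 2, 16]
Insert 44: [50, 50, 44, 2, 16, 19]

Final heap: [50, 50, 44, 2, 16, 19]


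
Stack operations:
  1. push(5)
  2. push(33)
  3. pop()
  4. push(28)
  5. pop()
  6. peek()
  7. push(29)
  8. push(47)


push(5) -> [5]
push(33) -> [5, 33]
pop()->33, [5]
push(28) -> [5, 28]
pop()->28, [5]
peek()->5
push(29) -> [5, 29]
push(47) -> [5, 29, 47]

Final stack: [5, 29, 47]


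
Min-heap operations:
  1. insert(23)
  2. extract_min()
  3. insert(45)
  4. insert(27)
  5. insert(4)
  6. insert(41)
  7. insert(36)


insert(23) -> [23]
extract_min()->23, []
insert(45) -> [45]
insert(27) -> [27, 45]
insert(4) -> [4, 45, 27]
insert(41) -> [4, 41, 27, 45]
insert(36) -> [4, 36, 27, 45, 41]

Final heap: [4, 36, 27, 45, 41]


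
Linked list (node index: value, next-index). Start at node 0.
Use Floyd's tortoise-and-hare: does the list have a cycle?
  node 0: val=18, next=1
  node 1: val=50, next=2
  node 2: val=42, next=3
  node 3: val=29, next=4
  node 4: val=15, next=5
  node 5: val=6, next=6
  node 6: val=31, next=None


Floyd's tortoise (slow, +1) and hare (fast, +2):
  init: slow=0, fast=0
  step 1: slow=1, fast=2
  step 2: slow=2, fast=4
  step 3: slow=3, fast=6
  step 4: fast -> None, no cycle

Cycle: no


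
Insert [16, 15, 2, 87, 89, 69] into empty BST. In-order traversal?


Insert 16: root
Insert 15: L from 16
Insert 2: L from 16 -> L from 15
Insert 87: R from 16
Insert 89: R from 16 -> R from 87
Insert 69: R from 16 -> L from 87

In-order: [2, 15, 16, 69, 87, 89]
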